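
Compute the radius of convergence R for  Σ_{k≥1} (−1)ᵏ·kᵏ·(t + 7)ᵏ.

R = 0

Root test: |a_k|^(1/k) = k → ∞.
Since the k-th root of |a_k| is unbounded, the series converges only at t = -7; R = 0.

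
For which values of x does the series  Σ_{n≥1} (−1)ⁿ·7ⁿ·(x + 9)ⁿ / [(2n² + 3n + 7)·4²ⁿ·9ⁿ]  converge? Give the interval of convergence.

Ratio test: |a_{n+1}/a_n| = [(2n² + 3n + 7)/(2(n+1)² + 3(n+1) + 7)] · 7/(16·9) → 7/144 as n → ∞.
Hence the series converges for |x + 9| < 1/(7/144) = 144/7, so the radius of convergence is 144/7.
Check x = 81/7: the series is dominated by a constant times Σ 1/n², which converges (p = 2 > 1).
Endpoint x = -207/7: the terms are on the order of 1/n², so the series converges absolutely by comparison with the p-series (p = 2 > 1).

[-207/7, 81/7]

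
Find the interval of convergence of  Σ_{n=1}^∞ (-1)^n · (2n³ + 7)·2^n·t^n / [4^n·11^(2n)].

(-242, 242)

By the ratio test, |a_{n+1}/a_n| = [(2(n+1)³ + 7)/(2n³ + 7)] · 2/(4·121) → 1/242.
The series converges when 1/242 · |t| < 1, giving R = 242.
Check t = 242: the n-th term does not approach 0; divergence by the term test.
When t = -242, the terms do not tend to 0, so the series diverges.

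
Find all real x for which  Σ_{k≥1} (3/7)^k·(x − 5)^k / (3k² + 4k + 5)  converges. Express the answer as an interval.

[8/3, 22/3]

Ratio test: |a_{k+1}/a_k| = [(3k² + 4k + 5)/(3(k+1)² + 4(k+1) + 5)] · 3/7 → 3/7 as k → ∞.
Hence the series converges for |x − 5| < 1/(3/7) = 7/3, so the radius of convergence is 7/3.
At x = 22/3: the series is dominated by a constant times Σ 1/k², which converges (p = 2 > 1).
Check x = 8/3: the series is dominated by a constant times Σ 1/k², which converges (p = 2 > 1).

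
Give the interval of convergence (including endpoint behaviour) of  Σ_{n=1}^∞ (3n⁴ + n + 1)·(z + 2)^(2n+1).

(-3, -1)

The ratio of consecutive coefficients is (3(n+1)⁴ + (n+1) + 1)/(3n⁴ + n + 1) → 1.
Writing y = (z + 2)², the series in y has radius 1, so |z + 2| < √(1) = 1 and R = 1.
Check z = -1: the terms do not tend to 0, so the series diverges.
At z = -3: the terms do not tend to 0, so the series diverges.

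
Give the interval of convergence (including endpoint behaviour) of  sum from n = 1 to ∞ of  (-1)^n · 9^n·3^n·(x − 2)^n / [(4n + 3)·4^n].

(50/27, 58/27]

Apply the ratio test: |a_{n+1}| / |a_n| = [(4n + 3)/(4(n+1) + 3)] · 9·3/4, which tends to 27/4 as n → ∞.
Convergence for |x − 2| · 27/4 < 1, i.e. |x − 2| < 4/27. So R = 4/27.
When x = 58/27, an alternating series whose terms decrease to 0 in absolute value, so it converges by the Leibniz criterion.
Check x = 50/27: the terms are asymptotic to a nonzero constant times 1/n, so the series diverges by limit comparison with Σ 1/n.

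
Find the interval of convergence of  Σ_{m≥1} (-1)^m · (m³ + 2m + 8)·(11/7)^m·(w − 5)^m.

Apply the ratio test: |a_{m+1}| / |a_m| = [((m+1)³ + 2(m+1) + 8)/(m³ + 2m + 8)] · 11/7, which tends to 11/7 as m → ∞.
The series converges when 11/7 · |w − 5| < 1, giving R = 7/11.
When w = 62/11, the terms do not tend to 0, so the series diverges.
Endpoint w = 48/11: the m-th term does not approach 0; divergence by the term test.

(48/11, 62/11)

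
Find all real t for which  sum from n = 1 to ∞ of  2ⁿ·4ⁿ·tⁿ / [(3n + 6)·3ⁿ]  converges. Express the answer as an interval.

By the ratio test, |a_{n+1}/a_n| = [(3n + 6)/(3(n+1) + 6)] · 2·4/3 → 8/3.
Convergence for |t| · 8/3 < 1, i.e. |t| < 3/8. So R = 3/8.
When t = 3/8, comparison with the harmonic series Σ 1/n shows the series diverges.
When t = -3/8, convergence follows from the alternating series test (terms decrease monotonically to 0).

[-3/8, 3/8)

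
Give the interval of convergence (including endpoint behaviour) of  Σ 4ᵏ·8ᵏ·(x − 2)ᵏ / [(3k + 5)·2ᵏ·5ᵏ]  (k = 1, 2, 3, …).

By the ratio test, |a_{k+1}/a_k| = [(3k + 5)/(3(k+1) + 5)] · 4·8/(2·5) → 16/5.
Thus R = 1/(16/5) = 5/16.
Check x = 37/16: the terms are asymptotic to a nonzero constant times 1/k, so the series diverges by limit comparison with Σ 1/k.
At x = 27/16: an alternating series whose terms decrease to 0 in absolute value, so it converges by the Leibniz criterion.

[27/16, 37/16)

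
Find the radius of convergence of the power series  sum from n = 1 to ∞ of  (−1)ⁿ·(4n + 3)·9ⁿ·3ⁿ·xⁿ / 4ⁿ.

R = 4/27

Apply the ratio test: |a_{n+1}| / |a_n| = [(4(n+1) + 3)/(4n + 3)] · 9·3/4, which tends to 27/4 as n → ∞.
The series converges when 27/4 · |x| < 1, giving R = 4/27.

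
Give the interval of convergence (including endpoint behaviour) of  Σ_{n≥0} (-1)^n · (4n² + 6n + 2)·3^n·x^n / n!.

(−∞, ∞)

By the ratio test, |a_{n+1}/a_n| = (4(n+1)² + 6(n+1) + 2)/(4n² + 6n + 2) · 3 · 1/(n+1) → 0.
Since the limit is 0 < 1 for every x, the series converges on all of ℝ and R = ∞.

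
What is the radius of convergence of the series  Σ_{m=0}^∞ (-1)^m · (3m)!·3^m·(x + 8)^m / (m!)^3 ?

R = 1/81

Apply the ratio test: |a_{m+1}| / |a_m| = (3m+1)·(3m+2)·(3m+3)/(m+1)³ · 3, which tends to 81 as m → ∞.
The series converges when 81 · |x + 8| < 1, giving R = 1/81.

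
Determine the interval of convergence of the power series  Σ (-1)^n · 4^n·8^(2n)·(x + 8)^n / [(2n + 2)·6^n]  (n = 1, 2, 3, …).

(-1027/128, -1021/128]

The ratio of consecutive coefficients is [(2n + 2)/(2(n+1) + 2)] · 4·64/6 → 128/3.
Convergence for |x + 8| · 128/3 < 1, i.e. |x + 8| < 3/128. So R = 3/128.
When x = -1021/128, the terms alternate in sign and decrease monotonically to 0 in absolute value (size ~ c/n), so the alternating series test gives convergence.
Check x = -1027/128: comparison with the harmonic series Σ 1/n shows the series diverges.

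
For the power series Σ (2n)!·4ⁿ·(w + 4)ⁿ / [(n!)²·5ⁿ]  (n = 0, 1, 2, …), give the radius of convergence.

By the ratio test, |a_{n+1}/a_n| = (2n+1)·(2n+2)/(n+1)² · 4/5 → 16/5.
Convergence for |w + 4| · 16/5 < 1, i.e. |w + 4| < 5/16. So R = 5/16.

R = 5/16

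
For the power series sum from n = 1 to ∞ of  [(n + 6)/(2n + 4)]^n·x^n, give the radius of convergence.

R = 2

Applying the root test, |a_n|^(1/n) = (n + 6)/(2n + 4) → 1/2.
Hence the series converges for |x| < 1/(1/2) = 2, so the radius of convergence is 2.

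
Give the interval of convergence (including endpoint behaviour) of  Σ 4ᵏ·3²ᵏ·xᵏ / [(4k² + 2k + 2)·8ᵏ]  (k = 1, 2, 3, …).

Apply the ratio test: |a_{k+1}| / |a_k| = [(4k² + 2k + 2)/(4(k+1)² + 2(k+1) + 2)] · 4·9/8, which tends to 9/2 as k → ∞.
Thus R = 1/(9/2) = 2/9.
At x = 2/9: the series is dominated by a constant times Σ 1/k², which converges (p = 2 > 1).
Check x = -2/9: the terms are on the order of 1/k², so the series converges absolutely by comparison with the p-series (p = 2 > 1).

[-2/9, 2/9]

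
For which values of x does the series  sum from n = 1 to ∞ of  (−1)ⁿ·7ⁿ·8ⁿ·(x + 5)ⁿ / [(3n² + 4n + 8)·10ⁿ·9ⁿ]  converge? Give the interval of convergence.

By the ratio test, |a_{n+1}/a_n| = [(3n² + 4n + 8)/(3(n+1)² + 4(n+1) + 8)] · 7·8/(10·9) → 28/45.
Thus R = 1/(28/45) = 45/28.
At x = -95/28: absolute convergence follows by limit comparison with Σ 1/n².
Endpoint x = -185/28: the terms are on the order of 1/n², so the series converges absolutely by comparison with the p-series (p = 2 > 1).

[-185/28, -95/28]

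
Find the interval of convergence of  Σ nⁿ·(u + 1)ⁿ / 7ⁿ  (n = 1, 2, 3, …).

{-1}

Applying the root test, |a_n|^(1/n) = n/7 → ∞.
Since the n-th root of |a_n| is unbounded, the series converges only at u = -1; R = 0.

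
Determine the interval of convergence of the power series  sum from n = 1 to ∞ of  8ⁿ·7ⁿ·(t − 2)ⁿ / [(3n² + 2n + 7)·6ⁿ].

Ratio test: |a_{n+1}/a_n| = [(3n² + 2n + 7)/(3(n+1)² + 2(n+1) + 7)] · 8·7/6 → 28/3 as n → ∞.
Hence the series converges for |t − 2| < 1/(28/3) = 3/28, so the radius of convergence is 3/28.
Check t = 59/28: the terms are on the order of 1/n², so the series converges absolutely by comparison with the p-series (p = 2 > 1).
Endpoint t = 53/28: the terms are on the order of 1/n², so the series converges absolutely by comparison with the p-series (p = 2 > 1).

[53/28, 59/28]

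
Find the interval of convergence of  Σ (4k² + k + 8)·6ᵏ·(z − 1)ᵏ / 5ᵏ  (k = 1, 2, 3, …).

Apply the ratio test: |a_{k+1}| / |a_k| = [(4(k+1)² + (k+1) + 8)/(4k² + k + 8)] · 6/5, which tends to 6/5 as k → ∞.
Thus R = 1/(6/5) = 5/6.
At z = 11/6: the terms have absolute value of order k², which does not tend to 0, so the series diverges by the divergence test.
When z = 1/6, the terms have absolute value of order k², which does not tend to 0, so the series diverges by the divergence test.

(1/6, 11/6)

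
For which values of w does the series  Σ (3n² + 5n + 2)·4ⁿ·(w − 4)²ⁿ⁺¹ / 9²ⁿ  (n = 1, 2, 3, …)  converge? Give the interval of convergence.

(-1/2, 17/2)

Apply the ratio test: |a_{n+1}| / |a_n| = [(3(n+1)² + 5(n+1) + 2)/(3n² + 5n + 2)] · 4/81, which tends to 4/81 as n → ∞.
Successive powers of (w − 4) differ by 2, so the series converges when |w − 4|² · 4/81 < 1, i.e. |w − 4| < √(81/4) = 9/2. So R = 9/2.
At w = 17/2: the terms do not tend to 0, so the series diverges.
Check w = -1/2: the n-th term does not approach 0; divergence by the term test.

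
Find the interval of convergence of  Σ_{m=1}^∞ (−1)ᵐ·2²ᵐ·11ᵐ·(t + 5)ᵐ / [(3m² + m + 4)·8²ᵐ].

[-71/11, -39/11]

The ratio of consecutive coefficients is [(3m² + m + 4)/(3(m+1)² + (m+1) + 4)] · 4·11/64 → 11/16.
The series converges when 11/16 · |t + 5| < 1, giving R = 16/11.
At t = -39/11: the terms are on the order of 1/m², so the series converges absolutely by comparison with the p-series (p = 2 > 1).
When t = -71/11, absolute convergence follows by limit comparison with Σ 1/m².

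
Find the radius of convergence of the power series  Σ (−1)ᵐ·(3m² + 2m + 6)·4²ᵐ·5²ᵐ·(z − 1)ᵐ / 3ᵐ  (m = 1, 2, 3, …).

By the ratio test, |a_{m+1}/a_m| = [(3(m+1)² + 2(m+1) + 6)/(3m² + 2m + 6)] · 16·25/3 → 400/3.
Hence the series converges for |z − 1| < 1/(400/3) = 3/400, so the radius of convergence is 3/400.

R = 3/400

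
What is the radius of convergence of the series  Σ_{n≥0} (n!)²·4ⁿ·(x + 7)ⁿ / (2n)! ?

Apply the ratio test: |a_{n+1}| / |a_n| = (n+1)²/[(2n+1)·(2n+2)] · 4, which tends to 1 as n → ∞.
Hence R = 1.

R = 1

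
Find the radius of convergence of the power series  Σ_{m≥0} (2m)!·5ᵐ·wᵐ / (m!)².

Apply the ratio test: |a_{m+1}| / |a_m| = (2m+1)·(2m+2)/(m+1)² · 5, which tends to 20 as m → ∞.
Hence the series converges for |w| < 1/(20) = 1/20, so the radius of convergence is 1/20.

R = 1/20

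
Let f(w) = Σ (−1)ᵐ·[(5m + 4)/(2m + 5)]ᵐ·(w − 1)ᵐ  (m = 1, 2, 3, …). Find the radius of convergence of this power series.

Root test: |a_m|^(1/m) = (5m + 4)/(2m + 5) → 5/2.
Convergence for |w − 1| · 5/2 < 1, i.e. |w − 1| < 2/5. So R = 2/5.

R = 2/5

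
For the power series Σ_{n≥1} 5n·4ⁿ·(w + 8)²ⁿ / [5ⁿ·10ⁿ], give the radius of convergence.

The ratio of consecutive coefficients is [5(n+1)/5n] · 4/(5·10) → 2/25.
Successive powers of (w + 8) differ by 2, so the series converges when |w + 8|² · 2/25 < 1, i.e. |w + 8| < √(25/2). So R = 5√2/2.

R = 5√2/2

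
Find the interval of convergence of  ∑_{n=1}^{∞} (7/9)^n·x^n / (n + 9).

[-9/7, 9/7)

The ratio of consecutive coefficients is [(n + 9)/((n+1) + 9)] · 7/9 → 7/9.
Convergence for |x| · 7/9 < 1, i.e. |x| < 9/7. So R = 9/7.
At x = 9/7: comparison with the harmonic series Σ 1/n shows the series diverges.
When x = -9/7, an alternating series whose terms decrease to 0 in absolute value, so it converges by the Leibniz criterion.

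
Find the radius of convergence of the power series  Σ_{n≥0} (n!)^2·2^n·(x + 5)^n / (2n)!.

By the ratio test, |a_{n+1}/a_n| = (n+1)²/[(2n+1)·(2n+2)] · 2 → 1/2.
Hence the series converges for |x + 5| < 1/(1/2) = 2, so the radius of convergence is 2.

R = 2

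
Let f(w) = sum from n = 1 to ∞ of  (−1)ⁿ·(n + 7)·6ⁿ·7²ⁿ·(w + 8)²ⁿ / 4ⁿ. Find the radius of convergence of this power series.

R = √6/21

Apply the ratio test: |a_{n+1}| / |a_n| = [((n+1) + 7)/(n + 7)] · 6·49/4, which tends to 147/2 as n → ∞.
Writing y = (w + 8)², the series in y has radius 2/147, so |w + 8| < √(2/147) and R = √6/21.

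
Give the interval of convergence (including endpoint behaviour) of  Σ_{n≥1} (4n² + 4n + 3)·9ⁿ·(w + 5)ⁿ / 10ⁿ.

(-55/9, -35/9)

By the ratio test, |a_{n+1}/a_n| = [(4(n+1)² + 4(n+1) + 3)/(4n² + 4n + 3)] · 9/10 → 9/10.
Convergence for |w + 5| · 9/10 < 1, i.e. |w + 5| < 10/9. So R = 10/9.
When w = -35/9, the n-th term does not approach 0; divergence by the term test.
Endpoint w = -55/9: the terms have absolute value of order n², which does not tend to 0, so the series diverges by the divergence test.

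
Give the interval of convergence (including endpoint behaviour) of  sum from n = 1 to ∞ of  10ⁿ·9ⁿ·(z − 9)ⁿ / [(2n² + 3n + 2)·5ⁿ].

By the ratio test, |a_{n+1}/a_n| = [(2n² + 3n + 2)/(2(n+1)² + 3(n+1) + 2)] · 10·9/5 → 18.
The series converges when 18 · |z − 9| < 1, giving R = 1/18.
Check z = 163/18: absolute convergence follows by limit comparison with Σ 1/n².
At z = 161/18: absolute convergence follows by limit comparison with Σ 1/n².

[161/18, 163/18]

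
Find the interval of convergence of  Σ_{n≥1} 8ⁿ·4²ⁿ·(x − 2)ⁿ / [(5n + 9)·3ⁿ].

Ratio test: |a_{n+1}/a_n| = [(5n + 9)/(5(n+1) + 9)] · 8·16/3 → 128/3 as n → ∞.
The series converges when 128/3 · |x − 2| < 1, giving R = 3/128.
When x = 259/128, the terms behave like c/n; limit comparison with the harmonic series gives divergence.
Endpoint x = 253/128: the terms alternate in sign and decrease monotonically to 0 in absolute value (size ~ c/n), so the alternating series test gives convergence.

[253/128, 259/128)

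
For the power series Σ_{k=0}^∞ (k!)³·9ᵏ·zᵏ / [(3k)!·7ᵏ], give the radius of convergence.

Apply the ratio test: |a_{k+1}| / |a_k| = (k+1)³/[(3k+1)·(3k+2)·(3k+3)] · 9/7, which tends to 1/21 as k → ∞.
The series converges when 1/21 · |z| < 1, giving R = 21.

R = 21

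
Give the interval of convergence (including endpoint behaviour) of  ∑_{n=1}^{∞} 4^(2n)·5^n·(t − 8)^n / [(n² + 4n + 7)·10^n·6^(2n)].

The ratio of consecutive coefficients is [(n² + 4n + 7)/((n+1)² + 4(n+1) + 7)] · 16·5/(10·36) → 2/9.
The series converges when 2/9 · |t − 8| < 1, giving R = 9/2.
Endpoint t = 25/2: the terms are on the order of 1/n², so the series converges absolutely by comparison with the p-series (p = 2 > 1).
Endpoint t = 7/2: absolute convergence follows by limit comparison with Σ 1/n².

[7/2, 25/2]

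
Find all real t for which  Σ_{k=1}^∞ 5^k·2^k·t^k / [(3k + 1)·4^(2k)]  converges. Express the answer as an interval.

[-8/5, 8/5)

Apply the ratio test: |a_{k+1}| / |a_k| = [(3k + 1)/(3(k+1) + 1)] · 5·2/16, which tends to 5/8 as k → ∞.
Hence the series converges for |t| < 1/(5/8) = 8/5, so the radius of convergence is 8/5.
At t = 8/5: the terms behave like c/k; limit comparison with the harmonic series gives divergence.
Endpoint t = -8/5: convergence follows from the alternating series test (terms decrease monotonically to 0).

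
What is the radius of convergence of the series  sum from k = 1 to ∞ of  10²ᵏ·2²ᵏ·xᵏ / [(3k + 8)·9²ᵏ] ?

R = 81/400

Apply the ratio test: |a_{k+1}| / |a_k| = [(3k + 8)/(3(k+1) + 8)] · 100·4/81, which tends to 400/81 as k → ∞.
Hence the series converges for |x| < 1/(400/81) = 81/400, so the radius of convergence is 81/400.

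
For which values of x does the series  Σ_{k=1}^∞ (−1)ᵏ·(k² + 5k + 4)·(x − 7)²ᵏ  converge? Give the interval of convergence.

Apply the ratio test: |a_{k+1}| / |a_k| = ((k+1)² + 5(k+1) + 4)/(k² + 5k + 4), which tends to 1 as k → ∞.
Since the exponent of (x − 7) increases by 2 each term, convergence requires |x − 7|² < 1, hence R = 1.
Endpoint x = 8: the k-th term does not approach 0; divergence by the term test.
When x = 6, the terms have absolute value of order k², which does not tend to 0, so the series diverges by the divergence test.

(6, 8)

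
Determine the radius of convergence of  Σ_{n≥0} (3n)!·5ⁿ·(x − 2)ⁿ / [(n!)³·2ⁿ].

R = 2/135

The ratio of consecutive coefficients is (3n+1)·(3n+2)·(3n+3)/(n+1)³ · 5/2 → 135/2.
The series converges when 135/2 · |x − 2| < 1, giving R = 2/135.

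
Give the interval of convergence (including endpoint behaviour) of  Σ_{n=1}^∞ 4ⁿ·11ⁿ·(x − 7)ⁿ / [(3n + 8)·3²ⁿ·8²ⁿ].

Apply the ratio test: |a_{n+1}| / |a_n| = [(3n + 8)/(3(n+1) + 8)] · 4·11/(9·64), which tends to 11/144 as n → ∞.
The series converges when 11/144 · |x − 7| < 1, giving R = 144/11.
Endpoint x = 221/11: comparison with the harmonic series Σ 1/n shows the series diverges.
When x = -67/11, an alternating series whose terms decrease to 0 in absolute value, so it converges by the Leibniz criterion.

[-67/11, 221/11)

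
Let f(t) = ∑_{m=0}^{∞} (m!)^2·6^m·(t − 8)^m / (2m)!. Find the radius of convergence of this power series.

R = 2/3

By the ratio test, |a_{m+1}/a_m| = (m+1)²/[(2m+1)·(2m+2)] · 6 → 3/2.
The series converges when 3/2 · |t − 8| < 1, giving R = 2/3.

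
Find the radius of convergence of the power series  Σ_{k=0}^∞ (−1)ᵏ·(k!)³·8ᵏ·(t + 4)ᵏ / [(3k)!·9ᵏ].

The ratio of consecutive coefficients is (k+1)³/[(3k+1)·(3k+2)·(3k+3)] · 8/9 → 8/243.
Convergence for |t + 4| · 8/243 < 1, i.e. |t + 4| < 243/8. So R = 243/8.

R = 243/8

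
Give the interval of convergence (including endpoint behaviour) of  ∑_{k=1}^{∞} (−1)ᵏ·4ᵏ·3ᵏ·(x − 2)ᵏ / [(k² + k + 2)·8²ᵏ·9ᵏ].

[-46, 50]

The ratio of consecutive coefficients is [(k² + k + 2)/((k+1)² + (k+1) + 2)] · 4·3/(64·9) → 1/48.
Hence the series converges for |x − 2| < 1/(1/48) = 48, so the radius of convergence is 48.
At x = 50: the series is dominated by a constant times Σ 1/k², which converges (p = 2 > 1).
At x = -46: the series is dominated by a constant times Σ 1/k², which converges (p = 2 > 1).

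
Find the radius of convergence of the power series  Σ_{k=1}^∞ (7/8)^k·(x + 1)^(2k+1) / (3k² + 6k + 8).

R = 2√14/7

By the ratio test, |a_{k+1}/a_k| = [(3k² + 6k + 8)/(3(k+1)² + 6(k+1) + 8)] · 7/8 → 7/8.
Successive powers of (x + 1) differ by 2, so the series converges when |x + 1|² · 7/8 < 1, i.e. |x + 1| < √(8/7). So R = 2√14/7.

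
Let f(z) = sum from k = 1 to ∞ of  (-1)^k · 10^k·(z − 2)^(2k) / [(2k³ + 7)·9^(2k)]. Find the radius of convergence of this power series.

Apply the ratio test: |a_{k+1}| / |a_k| = [(2k³ + 7)/(2(k+1)³ + 7)] · 10/81, which tends to 10/81 as k → ∞.
Writing y = (z − 2)², the series in y has radius 81/10, so |z − 2| < √(81/10) and R = 9√10/10.

R = 9√10/10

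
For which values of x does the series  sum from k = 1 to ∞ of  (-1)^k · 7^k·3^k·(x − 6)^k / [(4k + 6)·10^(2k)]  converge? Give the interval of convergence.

Apply the ratio test: |a_{k+1}| / |a_k| = [(4k + 6)/(4(k+1) + 6)] · 7·3/100, which tends to 21/100 as k → ∞.
Convergence for |x − 6| · 21/100 < 1, i.e. |x − 6| < 100/21. So R = 100/21.
Endpoint x = 226/21: an alternating series whose terms decrease to 0 in absolute value, so it converges by the Leibniz criterion.
At x = 26/21: the terms are asymptotic to a nonzero constant times 1/k, so the series diverges by limit comparison with Σ 1/k.

(26/21, 226/21]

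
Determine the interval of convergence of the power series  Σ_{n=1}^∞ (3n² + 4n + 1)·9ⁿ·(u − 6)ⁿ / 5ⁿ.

(49/9, 59/9)

The ratio of consecutive coefficients is [(3(n+1)² + 4(n+1) + 1)/(3n² + 4n + 1)] · 9/5 → 9/5.
Hence the series converges for |u − 6| < 1/(9/5) = 5/9, so the radius of convergence is 5/9.
Check u = 59/9: the terms have absolute value of order n², which does not tend to 0, so the series diverges by the divergence test.
Endpoint u = 49/9: the terms do not tend to 0, so the series diverges.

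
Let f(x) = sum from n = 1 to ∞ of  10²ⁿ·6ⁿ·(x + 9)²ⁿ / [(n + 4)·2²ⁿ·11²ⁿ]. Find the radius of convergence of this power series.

Ratio test: |a_{n+1}/a_n| = [(n + 4)/((n+1) + 4)] · 100·6/(4·121) → 150/121 as n → ∞.
Since the exponent of (x + 9) increases by 2 each term, convergence requires |x + 9|² < 121/150, hence R = 11√6/30.

R = 11√6/30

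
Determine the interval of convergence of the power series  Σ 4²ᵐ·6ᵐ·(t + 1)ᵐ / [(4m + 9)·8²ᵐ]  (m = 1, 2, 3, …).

By the ratio test, |a_{m+1}/a_m| = [(4m + 9)/(4(m+1) + 9)] · 16·6/64 → 3/2.
Thus R = 1/(3/2) = 2/3.
Check t = -1/3: comparison with the harmonic series Σ 1/m shows the series diverges.
When t = -5/3, an alternating series whose terms decrease to 0 in absolute value, so it converges by the Leibniz criterion.

[-5/3, -1/3)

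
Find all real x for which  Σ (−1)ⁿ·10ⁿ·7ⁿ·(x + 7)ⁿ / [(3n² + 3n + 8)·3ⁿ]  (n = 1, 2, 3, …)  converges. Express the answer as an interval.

Apply the ratio test: |a_{n+1}| / |a_n| = [(3n² + 3n + 8)/(3(n+1)² + 3(n+1) + 8)] · 10·7/3, which tends to 70/3 as n → ∞.
Hence the series converges for |x + 7| < 1/(70/3) = 3/70, so the radius of convergence is 3/70.
When x = -487/70, the series is dominated by a constant times Σ 1/n², which converges (p = 2 > 1).
When x = -493/70, absolute convergence follows by limit comparison with Σ 1/n².

[-493/70, -487/70]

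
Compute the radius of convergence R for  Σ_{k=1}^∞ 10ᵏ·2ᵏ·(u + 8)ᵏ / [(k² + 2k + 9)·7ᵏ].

By the ratio test, |a_{k+1}/a_k| = [(k² + 2k + 9)/((k+1)² + 2(k+1) + 9)] · 10·2/7 → 20/7.
The series converges when 20/7 · |u + 8| < 1, giving R = 7/20.

R = 7/20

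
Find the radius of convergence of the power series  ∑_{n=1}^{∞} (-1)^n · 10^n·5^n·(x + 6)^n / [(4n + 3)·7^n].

Ratio test: |a_{n+1}/a_n| = [(4n + 3)/(4(n+1) + 3)] · 10·5/7 → 50/7 as n → ∞.
Convergence for |x + 6| · 50/7 < 1, i.e. |x + 6| < 7/50. So R = 7/50.

R = 7/50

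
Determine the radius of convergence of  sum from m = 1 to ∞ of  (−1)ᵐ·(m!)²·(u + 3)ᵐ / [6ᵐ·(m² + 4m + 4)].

R = 0

The ratio of consecutive coefficients is (m+1)² · 1/6 · (m² + 4m + 4)/((m+1)² + 4(m+1) + 4) → ∞.
The ratio grows without bound, so the series diverges whenever (u + 3) ≠ 0; it converges only at u = -3. R = 0.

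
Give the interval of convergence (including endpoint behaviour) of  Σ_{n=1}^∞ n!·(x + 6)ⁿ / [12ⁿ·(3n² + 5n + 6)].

{-6}

The ratio of consecutive coefficients is (n+1) · 1/12 · (3n² + 5n + 6)/(3(n+1)² + 5(n+1) + 6) → ∞.
The ratio grows without bound, so the series diverges whenever (x + 6) ≠ 0; it converges only at x = -6. R = 0.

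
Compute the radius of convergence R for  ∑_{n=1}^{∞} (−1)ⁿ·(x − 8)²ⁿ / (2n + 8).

R = 1

Apply the ratio test: |a_{n+1}| / |a_n| = (2n + 8)/(2(n+1) + 8), which tends to 1 as n → ∞.
Since the exponent of (x − 8) increases by 2 each term, convergence requires |x − 8|² < 1, hence R = 1.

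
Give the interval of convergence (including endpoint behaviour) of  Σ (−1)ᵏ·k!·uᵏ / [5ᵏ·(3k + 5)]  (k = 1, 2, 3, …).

{0}

The ratio of consecutive coefficients is (k+1) · 1/5 · (3k + 5)/(3(k+1) + 5) → ∞.
The ratio grows without bound, so the series diverges whenever u ≠ 0; it converges only at u = 0. R = 0.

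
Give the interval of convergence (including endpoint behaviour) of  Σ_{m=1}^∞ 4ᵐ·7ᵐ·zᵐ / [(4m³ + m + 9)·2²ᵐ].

[-1/7, 1/7]

The ratio of consecutive coefficients is [(4m³ + m + 9)/(4(m+1)³ + (m+1) + 9)] · 4·7/4 → 7.
Hence the series converges for |z| < 1/(7) = 1/7, so the radius of convergence is 1/7.
At z = 1/7: absolute convergence follows by limit comparison with Σ 1/m³.
Check z = -1/7: the series is dominated by a constant times Σ 1/m³, which converges (p = 3 > 1).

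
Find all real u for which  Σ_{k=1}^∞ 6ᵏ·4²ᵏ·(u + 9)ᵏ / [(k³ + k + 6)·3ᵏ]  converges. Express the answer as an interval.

Ratio test: |a_{k+1}/a_k| = [(k³ + k + 6)/((k+1)³ + (k+1) + 6)] · 6·16/3 → 32 as k → ∞.
Thus R = 1/(32) = 1/32.
Check u = -287/32: the series is dominated by a constant times Σ 1/k³, which converges (p = 3 > 1).
When u = -289/32, the series is dominated by a constant times Σ 1/k³, which converges (p = 3 > 1).

[-289/32, -287/32]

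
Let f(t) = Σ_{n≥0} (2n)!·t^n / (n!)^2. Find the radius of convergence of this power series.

Apply the ratio test: |a_{n+1}| / |a_n| = (2n+1)·(2n+2)/(n+1)², which tends to 4 as n → ∞.
The series converges when 4 · |t| < 1, giving R = 1/4.

R = 1/4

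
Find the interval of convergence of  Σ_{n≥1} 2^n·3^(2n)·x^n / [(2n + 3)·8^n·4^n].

[-16/9, 16/9)

By the ratio test, |a_{n+1}/a_n| = [(2n + 3)/(2(n+1) + 3)] · 2·9/(8·4) → 9/16.
Convergence for |x| · 9/16 < 1, i.e. |x| < 16/9. So R = 16/9.
Check x = 16/9: the terms are asymptotic to a nonzero constant times 1/n, so the series diverges by limit comparison with Σ 1/n.
At x = -16/9: convergence follows from the alternating series test (terms decrease monotonically to 0).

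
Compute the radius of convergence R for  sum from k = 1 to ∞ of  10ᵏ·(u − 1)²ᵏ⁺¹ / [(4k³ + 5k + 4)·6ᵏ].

Apply the ratio test: |a_{k+1}| / |a_k| = [(4k³ + 5k + 4)/(4(k+1)³ + 5(k+1) + 4)] · 10/6, which tends to 5/3 as k → ∞.
Successive powers of (u − 1) differ by 2, so the series converges when |u − 1|² · 5/3 < 1, i.e. |u − 1| < √(3/5). So R = √15/5.

R = √15/5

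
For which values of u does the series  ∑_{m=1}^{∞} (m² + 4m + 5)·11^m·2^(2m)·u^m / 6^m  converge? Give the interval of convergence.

Ratio test: |a_{m+1}/a_m| = [((m+1)² + 4(m+1) + 5)/(m² + 4m + 5)] · 11·4/6 → 22/3 as m → ∞.
Hence the series converges for |u| < 1/(22/3) = 3/22, so the radius of convergence is 3/22.
Check u = 3/22: the terms have absolute value of order m², which does not tend to 0, so the series diverges by the divergence test.
Check u = -3/22: the terms have absolute value of order m², which does not tend to 0, so the series diverges by the divergence test.

(-3/22, 3/22)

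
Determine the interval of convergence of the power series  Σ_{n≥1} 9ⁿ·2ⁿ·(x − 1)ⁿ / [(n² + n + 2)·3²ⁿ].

Apply the ratio test: |a_{n+1}| / |a_n| = [(n² + n + 2)/((n+1)² + (n+1) + 2)] · 9·2/9, which tends to 2 as n → ∞.
The series converges when 2 · |x − 1| < 1, giving R = 1/2.
When x = 3/2, absolute convergence follows by limit comparison with Σ 1/n².
Endpoint x = 1/2: the series is dominated by a constant times Σ 1/n², which converges (p = 2 > 1).

[1/2, 3/2]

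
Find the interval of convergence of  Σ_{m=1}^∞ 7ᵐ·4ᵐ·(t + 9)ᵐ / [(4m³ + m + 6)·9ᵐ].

[-261/28, -243/28]

Ratio test: |a_{m+1}/a_m| = [(4m³ + m + 6)/(4(m+1)³ + (m+1) + 6)] · 7·4/9 → 28/9 as m → ∞.
Convergence for |t + 9| · 28/9 < 1, i.e. |t + 9| < 9/28. So R = 9/28.
Endpoint t = -243/28: absolute convergence follows by limit comparison with Σ 1/m³.
Endpoint t = -261/28: the terms are on the order of 1/m³, so the series converges absolutely by comparison with the p-series (p = 3 > 1).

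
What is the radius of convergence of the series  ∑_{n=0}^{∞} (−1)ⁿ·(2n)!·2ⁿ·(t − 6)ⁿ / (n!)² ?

Apply the ratio test: |a_{n+1}| / |a_n| = (2n+1)·(2n+2)/(n+1)² · 2, which tends to 8 as n → ∞.
The series converges when 8 · |t − 6| < 1, giving R = 1/8.

R = 1/8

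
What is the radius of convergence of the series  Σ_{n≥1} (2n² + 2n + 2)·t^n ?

Ratio test: |a_{n+1}/a_n| = (2(n+1)² + 2(n+1) + 2)/(2n² + 2n + 2) → 1 as n → ∞.
So the series converges when |t| < 1 and diverges when |t| > 1; R = 1.

R = 1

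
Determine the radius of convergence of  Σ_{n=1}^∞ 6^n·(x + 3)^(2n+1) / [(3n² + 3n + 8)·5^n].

By the ratio test, |a_{n+1}/a_n| = [(3n² + 3n + 8)/(3(n+1)² + 3(n+1) + 8)] · 6/5 → 6/5.
Successive powers of (x + 3) differ by 2, so the series converges when |x + 3|² · 6/5 < 1, i.e. |x + 3| < √(5/6). So R = √30/6.

R = √30/6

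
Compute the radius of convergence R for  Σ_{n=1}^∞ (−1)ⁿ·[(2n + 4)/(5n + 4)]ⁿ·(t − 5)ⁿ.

Applying the root test, |a_n|^(1/n) = (2n + 4)/(5n + 4) → 2/5.
Hence the series converges for |t − 5| < 1/(2/5) = 5/2, so the radius of convergence is 5/2.

R = 5/2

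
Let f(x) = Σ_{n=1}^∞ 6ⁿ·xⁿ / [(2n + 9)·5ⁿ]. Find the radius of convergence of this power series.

Apply the ratio test: |a_{n+1}| / |a_n| = [(2n + 9)/(2(n+1) + 9)] · 6/5, which tends to 6/5 as n → ∞.
Hence the series converges for |x| < 1/(6/5) = 5/6, so the radius of convergence is 5/6.

R = 5/6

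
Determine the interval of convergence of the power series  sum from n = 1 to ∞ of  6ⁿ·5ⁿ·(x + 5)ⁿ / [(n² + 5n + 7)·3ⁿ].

[-51/10, -49/10]

The ratio of consecutive coefficients is [(n² + 5n + 7)/((n+1)² + 5(n+1) + 7)] · 6·5/3 → 10.
Convergence for |x + 5| · 10 < 1, i.e. |x + 5| < 1/10. So R = 1/10.
Check x = -49/10: absolute convergence follows by limit comparison with Σ 1/n².
Endpoint x = -51/10: absolute convergence follows by limit comparison with Σ 1/n².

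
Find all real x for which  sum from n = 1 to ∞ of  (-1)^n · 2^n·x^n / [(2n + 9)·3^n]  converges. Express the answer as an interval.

Ratio test: |a_{n+1}/a_n| = [(2n + 9)/(2(n+1) + 9)] · 2/3 → 2/3 as n → ∞.
Hence the series converges for |x| < 1/(2/3) = 3/2, so the radius of convergence is 3/2.
At x = 3/2: convergence follows from the alternating series test (terms decrease monotonically to 0).
At x = -3/2: the terms behave like c/n; limit comparison with the harmonic series gives divergence.

(-3/2, 3/2]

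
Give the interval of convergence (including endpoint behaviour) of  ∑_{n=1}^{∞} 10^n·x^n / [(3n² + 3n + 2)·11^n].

[-11/10, 11/10]

By the ratio test, |a_{n+1}/a_n| = [(3n² + 3n + 2)/(3(n+1)² + 3(n+1) + 2)] · 10/11 → 10/11.
The series converges when 10/11 · |x| < 1, giving R = 11/10.
When x = 11/10, the terms are on the order of 1/n², so the series converges absolutely by comparison with the p-series (p = 2 > 1).
When x = -11/10, the series is dominated by a constant times Σ 1/n², which converges (p = 2 > 1).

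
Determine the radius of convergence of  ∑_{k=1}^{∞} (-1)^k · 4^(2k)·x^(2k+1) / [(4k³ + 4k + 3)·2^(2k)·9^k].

R = 3/2

Ratio test: |a_{k+1}/a_k| = [(4k³ + 4k + 3)/(4(k+1)³ + 4(k+1) + 3)] · 16/(4·9) → 4/9 as k → ∞.
Since the exponent of x increases by 2 each term, convergence requires |x|² < 9/4, hence R = 3/2.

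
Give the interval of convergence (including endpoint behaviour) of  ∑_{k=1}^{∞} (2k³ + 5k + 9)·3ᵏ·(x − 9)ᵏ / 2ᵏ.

(25/3, 29/3)

By the ratio test, |a_{k+1}/a_k| = [(2(k+1)³ + 5(k+1) + 9)/(2k³ + 5k + 9)] · 3/2 → 3/2.
Convergence for |x − 9| · 3/2 < 1, i.e. |x − 9| < 2/3. So R = 2/3.
Endpoint x = 29/3: the k-th term does not approach 0; divergence by the term test.
Check x = 25/3: the terms have absolute value of order k³, which does not tend to 0, so the series diverges by the divergence test.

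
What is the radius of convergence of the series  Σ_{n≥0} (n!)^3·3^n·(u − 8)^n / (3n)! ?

R = 9

Ratio test: |a_{n+1}/a_n| = (n+1)³/[(3n+1)·(3n+2)·(3n+3)] · 3 → 1/9 as n → ∞.
The series converges when 1/9 · |u − 8| < 1, giving R = 9.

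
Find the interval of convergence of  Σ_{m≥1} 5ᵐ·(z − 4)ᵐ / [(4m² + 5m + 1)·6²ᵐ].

By the ratio test, |a_{m+1}/a_m| = [(4m² + 5m + 1)/(4(m+1)² + 5(m+1) + 1)] · 5/36 → 5/36.
Convergence for |z − 4| · 5/36 < 1, i.e. |z − 4| < 36/5. So R = 36/5.
When z = 56/5, absolute convergence follows by limit comparison with Σ 1/m².
Check z = -16/5: absolute convergence follows by limit comparison with Σ 1/m².

[-16/5, 56/5]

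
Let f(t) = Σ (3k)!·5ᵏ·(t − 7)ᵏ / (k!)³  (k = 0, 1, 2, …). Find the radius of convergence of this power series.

R = 1/135

By the ratio test, |a_{k+1}/a_k| = (3k+1)·(3k+2)·(3k+3)/(k+1)³ · 5 → 135.
Thus R = 1/(135) = 1/135.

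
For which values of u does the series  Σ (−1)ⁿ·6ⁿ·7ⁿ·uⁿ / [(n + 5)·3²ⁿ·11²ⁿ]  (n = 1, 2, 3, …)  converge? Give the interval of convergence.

(-363/14, 363/14]

Ratio test: |a_{n+1}/a_n| = [(n + 5)/((n+1) + 5)] · 6·7/(9·121) → 14/363 as n → ∞.
The series converges when 14/363 · |u| < 1, giving R = 363/14.
Endpoint u = 363/14: convergence follows from the alternating series test (terms decrease monotonically to 0).
At u = -363/14: the terms behave like c/n; limit comparison with the harmonic series gives divergence.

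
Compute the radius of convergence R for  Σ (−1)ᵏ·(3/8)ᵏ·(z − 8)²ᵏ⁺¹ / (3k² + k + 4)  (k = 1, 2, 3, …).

By the ratio test, |a_{k+1}/a_k| = [(3k² + k + 4)/(3(k+1)² + (k+1) + 4)] · 3/8 → 3/8.
Successive powers of (z − 8) differ by 2, so the series converges when |z − 8|² · 3/8 < 1, i.e. |z − 8| < √(8/3). So R = 2√6/3.

R = 2√6/3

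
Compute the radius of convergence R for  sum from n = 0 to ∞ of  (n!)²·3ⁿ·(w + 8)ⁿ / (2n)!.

R = 4/3

By the ratio test, |a_{n+1}/a_n| = (n+1)²/[(2n+1)·(2n+2)] · 3 → 3/4.
The series converges when 3/4 · |w + 8| < 1, giving R = 4/3.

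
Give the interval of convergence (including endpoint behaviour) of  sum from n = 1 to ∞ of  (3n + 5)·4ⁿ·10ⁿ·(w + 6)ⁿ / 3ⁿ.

The ratio of consecutive coefficients is [(3(n+1) + 5)/(3n + 5)] · 4·10/3 → 40/3.
The series converges when 40/3 · |w + 6| < 1, giving R = 3/40.
Endpoint w = -237/40: the n-th term does not approach 0; divergence by the term test.
Endpoint w = -243/40: the terms have absolute value of order n, which does not tend to 0, so the series diverges by the divergence test.

(-243/40, -237/40)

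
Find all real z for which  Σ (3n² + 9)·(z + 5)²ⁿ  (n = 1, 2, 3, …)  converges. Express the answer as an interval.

Apply the ratio test: |a_{n+1}| / |a_n| = (3(n+1)² + 9)/(3n² + 9), which tends to 1 as n → ∞.
Successive powers of (z + 5) differ by 2, so the series converges when |z + 5|² · 1 < 1, i.e. |z + 5| < √(1) = 1. So R = 1.
Check z = -4: the n-th term does not approach 0; divergence by the term test.
Check z = -6: the terms have absolute value of order n², which does not tend to 0, so the series diverges by the divergence test.

(-6, -4)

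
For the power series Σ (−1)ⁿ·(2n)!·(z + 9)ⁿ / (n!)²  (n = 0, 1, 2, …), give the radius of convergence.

Apply the ratio test: |a_{n+1}| / |a_n| = (2n+1)·(2n+2)/(n+1)², which tends to 4 as n → ∞.
Thus R = 1/(4) = 1/4.

R = 1/4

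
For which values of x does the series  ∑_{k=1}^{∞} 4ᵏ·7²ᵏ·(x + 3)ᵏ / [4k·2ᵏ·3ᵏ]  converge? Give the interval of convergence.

[-297/98, -291/98)

By the ratio test, |a_{k+1}/a_k| = [4k/4(k+1)] · 4·49/(2·3) → 98/3.
Thus R = 1/(98/3) = 3/98.
At x = -291/98: the terms are asymptotic to a nonzero constant times 1/k, so the series diverges by limit comparison with Σ 1/k.
When x = -297/98, convergence follows from the alternating series test (terms decrease monotonically to 0).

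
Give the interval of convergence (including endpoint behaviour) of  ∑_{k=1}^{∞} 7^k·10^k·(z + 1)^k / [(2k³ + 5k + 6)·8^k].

[-39/35, -31/35]

Ratio test: |a_{k+1}/a_k| = [(2k³ + 5k + 6)/(2(k+1)³ + 5(k+1) + 6)] · 7·10/8 → 35/4 as k → ∞.
The series converges when 35/4 · |z + 1| < 1, giving R = 4/35.
Endpoint z = -31/35: absolute convergence follows by limit comparison with Σ 1/k³.
Check z = -39/35: the series is dominated by a constant times Σ 1/k³, which converges (p = 3 > 1).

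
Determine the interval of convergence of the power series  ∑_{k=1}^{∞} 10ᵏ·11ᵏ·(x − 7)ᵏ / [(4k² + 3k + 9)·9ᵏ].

By the ratio test, |a_{k+1}/a_k| = [(4k² + 3k + 9)/(4(k+1)² + 3(k+1) + 9)] · 10·11/9 → 110/9.
Hence the series converges for |x − 7| < 1/(110/9) = 9/110, so the radius of convergence is 9/110.
Endpoint x = 779/110: the terms are on the order of 1/k², so the series converges absolutely by comparison with the p-series (p = 2 > 1).
Check x = 761/110: absolute convergence follows by limit comparison with Σ 1/k².

[761/110, 779/110]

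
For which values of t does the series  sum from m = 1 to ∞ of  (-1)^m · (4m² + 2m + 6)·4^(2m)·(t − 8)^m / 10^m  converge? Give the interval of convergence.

Ratio test: |a_{m+1}/a_m| = [(4(m+1)² + 2(m+1) + 6)/(4m² + 2m + 6)] · 16/10 → 8/5 as m → ∞.
The series converges when 8/5 · |t − 8| < 1, giving R = 5/8.
At t = 69/8: the terms do not tend to 0, so the series diverges.
Endpoint t = 59/8: the m-th term does not approach 0; divergence by the term test.

(59/8, 69/8)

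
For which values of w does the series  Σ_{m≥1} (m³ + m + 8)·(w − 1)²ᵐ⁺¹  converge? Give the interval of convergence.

By the ratio test, |a_{m+1}/a_m| = ((m+1)³ + (m+1) + 8)/(m³ + m + 8) → 1.
Writing y = (w − 1)², the series in y has radius 1, so |w − 1| < √(1) = 1 and R = 1.
At w = 2: the m-th term does not approach 0; divergence by the term test.
Endpoint w = 0: the terms do not tend to 0, so the series diverges.

(0, 2)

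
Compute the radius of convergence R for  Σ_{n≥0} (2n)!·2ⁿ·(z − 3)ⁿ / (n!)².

R = 1/8

The ratio of consecutive coefficients is (2n+1)·(2n+2)/(n+1)² · 2 → 8.
Convergence for |z − 3| · 8 < 1, i.e. |z − 3| < 1/8. So R = 1/8.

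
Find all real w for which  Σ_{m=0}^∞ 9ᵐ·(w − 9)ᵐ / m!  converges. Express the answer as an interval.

The ratio of consecutive coefficients is 9 · 1/(m+1) → 0.
Since the limit is 0 < 1 for every w, the series converges on all of ℝ and R = ∞.

(−∞, ∞)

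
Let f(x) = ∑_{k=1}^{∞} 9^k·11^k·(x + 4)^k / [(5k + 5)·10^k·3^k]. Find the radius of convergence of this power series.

R = 10/33

Ratio test: |a_{k+1}/a_k| = [(5k + 5)/(5(k+1) + 5)] · 9·11/(10·3) → 33/10 as k → ∞.
Thus R = 1/(33/10) = 10/33.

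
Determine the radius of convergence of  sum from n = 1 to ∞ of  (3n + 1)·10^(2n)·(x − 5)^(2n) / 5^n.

By the ratio test, |a_{n+1}/a_n| = [(3(n+1) + 1)/(3n + 1)] · 100/5 → 20.
Since the exponent of (x − 5) increases by 2 each term, convergence requires |x − 5|² < 1/20, hence R = √5/10.

R = √5/10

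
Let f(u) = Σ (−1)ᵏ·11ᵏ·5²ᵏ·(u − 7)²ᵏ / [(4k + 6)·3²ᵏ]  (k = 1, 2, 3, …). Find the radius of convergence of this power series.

Apply the ratio test: |a_{k+1}| / |a_k| = [(4k + 6)/(4(k+1) + 6)] · 11·25/9, which tends to 275/9 as k → ∞.
Successive powers of (u − 7) differ by 2, so the series converges when |u − 7|² · 275/9 < 1, i.e. |u − 7| < √(9/275). So R = 3√11/55.

R = 3√11/55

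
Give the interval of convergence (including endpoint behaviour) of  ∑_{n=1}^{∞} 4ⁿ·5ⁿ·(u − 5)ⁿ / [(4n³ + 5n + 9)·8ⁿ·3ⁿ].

Apply the ratio test: |a_{n+1}| / |a_n| = [(4n³ + 5n + 9)/(4(n+1)³ + 5(n+1) + 9)] · 4·5/(8·3), which tends to 5/6 as n → ∞.
Convergence for |u − 5| · 5/6 < 1, i.e. |u − 5| < 6/5. So R = 6/5.
At u = 31/5: the terms are on the order of 1/n³, so the series converges absolutely by comparison with the p-series (p = 3 > 1).
Check u = 19/5: absolute convergence follows by limit comparison with Σ 1/n³.

[19/5, 31/5]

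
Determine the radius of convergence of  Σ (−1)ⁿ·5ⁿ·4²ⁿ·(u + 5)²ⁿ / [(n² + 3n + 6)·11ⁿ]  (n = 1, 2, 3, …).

Ratio test: |a_{n+1}/a_n| = [(n² + 3n + 6)/((n+1)² + 3(n+1) + 6)] · 5·16/11 → 80/11 as n → ∞.
Successive powers of (u + 5) differ by 2, so the series converges when |u + 5|² · 80/11 < 1, i.e. |u + 5| < √(11/80). So R = √55/20.

R = √55/20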